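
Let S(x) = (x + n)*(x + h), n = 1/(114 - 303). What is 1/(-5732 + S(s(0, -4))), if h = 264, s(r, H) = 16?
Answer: -27/33844 ≈ -0.00079778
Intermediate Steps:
n = -1/189 (n = 1/(-189) = -1/189 ≈ -0.0052910)
S(x) = (264 + x)*(-1/189 + x) (S(x) = (x - 1/189)*(x + 264) = (-1/189 + x)*(264 + x) = (264 + x)*(-1/189 + x))
1/(-5732 + S(s(0, -4))) = 1/(-5732 + (-88/63 + 16**2 + (49895/189)*16)) = 1/(-5732 + (-88/63 + 256 + 798320/189)) = 1/(-5732 + 120920/27) = 1/(-33844/27) = -27/33844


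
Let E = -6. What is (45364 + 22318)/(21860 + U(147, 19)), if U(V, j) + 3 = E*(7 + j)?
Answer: 67682/21701 ≈ 3.1188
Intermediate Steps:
U(V, j) = -45 - 6*j (U(V, j) = -3 - 6*(7 + j) = -3 + (-42 - 6*j) = -45 - 6*j)
(45364 + 22318)/(21860 + U(147, 19)) = (45364 + 22318)/(21860 + (-45 - 6*19)) = 67682/(21860 + (-45 - 114)) = 67682/(21860 - 159) = 67682/21701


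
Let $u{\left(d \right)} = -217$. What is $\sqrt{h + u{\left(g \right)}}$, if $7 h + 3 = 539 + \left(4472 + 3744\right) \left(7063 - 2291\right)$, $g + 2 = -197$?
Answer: $\frac{\sqrt{274440383}}{7} \approx 2366.6$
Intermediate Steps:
$g = -199$ ($g = -2 - 197 = -199$)
$h = \frac{39207288}{7}$ ($h = - \frac{3}{7} + \frac{539 + \left(4472 + 3744\right) \left(7063 - 2291\right)}{7} = - \frac{3}{7} + \frac{539 + 8216 \cdot 4772}{7} = - \frac{3}{7} + \frac{539 + 39206752}{7} = - \frac{3}{7} + \frac{1}{7} \cdot 39207291 = - \frac{3}{7} + \frac{39207291}{7} = \frac{39207288}{7} \approx 5.601 \cdot 10^{6}$)
$\sqrt{h + u{\left(g \right)}} = \sqrt{\frac{39207288}{7} - 217} = \sqrt{\frac{39205769}{7}} = \frac{\sqrt{274440383}}{7}$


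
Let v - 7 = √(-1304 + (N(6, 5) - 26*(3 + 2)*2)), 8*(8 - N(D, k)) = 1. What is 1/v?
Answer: 56/12841 - 2*I*√24898/12841 ≈ 0.004361 - 0.024576*I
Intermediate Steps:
N(D, k) = 63/8 (N(D, k) = 8 - ⅛*1 = 8 - ⅛ = 63/8)
v = 7 + I*√24898/4 (v = 7 + √(-1304 + (63/8 - 26*(3 + 2)*2)) = 7 + √(-1304 + (63/8 - 130*2)) = 7 + √(-1304 + (63/8 - 26*10)) = 7 + √(-1304 + (63/8 - 260)) = 7 + √(-1304 - 2017/8) = 7 + √(-12449/8) = 7 + I*√24898/4 ≈ 7.0 + 39.448*I)
1/v = 1/(7 + I*√24898/4)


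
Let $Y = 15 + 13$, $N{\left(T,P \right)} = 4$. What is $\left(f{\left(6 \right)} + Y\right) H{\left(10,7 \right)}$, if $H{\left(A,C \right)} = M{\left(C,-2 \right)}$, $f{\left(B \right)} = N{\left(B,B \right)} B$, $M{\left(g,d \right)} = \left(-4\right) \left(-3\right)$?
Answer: $624$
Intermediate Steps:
$M{\left(g,d \right)} = 12$
$f{\left(B \right)} = 4 B$
$H{\left(A,C \right)} = 12$
$Y = 28$
$\left(f{\left(6 \right)} + Y\right) H{\left(10,7 \right)} = \left(4 \cdot 6 + 28\right) 12 = \left(24 + 28\right) 12 = 52 \cdot 12 = 624$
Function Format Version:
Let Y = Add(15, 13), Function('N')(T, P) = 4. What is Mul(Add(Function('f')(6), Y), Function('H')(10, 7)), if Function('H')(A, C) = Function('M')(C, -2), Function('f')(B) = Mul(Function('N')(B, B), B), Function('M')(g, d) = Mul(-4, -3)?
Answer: 624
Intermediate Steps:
Function('M')(g, d) = 12
Function('f')(B) = Mul(4, B)
Function('H')(A, C) = 12
Y = 28
Mul(Add(Function('f')(6), Y), Function('H')(10, 7)) = Mul(Add(Mul(4, 6), 28), 12) = Mul(Add(24, 28), 12) = Mul(52, 12) = 624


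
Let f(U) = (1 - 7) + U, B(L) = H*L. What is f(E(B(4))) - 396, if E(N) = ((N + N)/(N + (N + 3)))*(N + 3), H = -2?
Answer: -5306/13 ≈ -408.15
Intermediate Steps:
B(L) = -2*L
E(N) = 2*N*(3 + N)/(3 + 2*N) (E(N) = ((2*N)/(N + (3 + N)))*(3 + N) = ((2*N)/(3 + 2*N))*(3 + N) = (2*N/(3 + 2*N))*(3 + N) = 2*N*(3 + N)/(3 + 2*N))
f(U) = -6 + U
f(E(B(4))) - 396 = (-6 + 2*(-2*4)*(3 - 2*4)/(3 + 2*(-2*4))) - 396 = (-6 + 2*(-8)*(3 - 8)/(3 + 2*(-8))) - 396 = (-6 + 2*(-8)*(-5)/(3 - 16)) - 396 = (-6 + 2*(-8)*(-5)/(-13)) - 396 = (-6 + 2*(-8)*(-1/13)*(-5)) - 396 = (-6 - 80/13) - 396 = -158/13 - 396 = -5306/13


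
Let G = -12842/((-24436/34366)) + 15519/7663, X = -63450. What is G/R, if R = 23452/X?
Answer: -13412842245256500/274466184421 ≈ -48869.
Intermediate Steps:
R = -11726/31725 (R = 23452/(-63450) = 23452*(-1/63450) = -11726/31725 ≈ -0.36961)
G = 845569251080/46813267 (G = -12842/((-24436*1/34366)) + 15519*(1/7663) = -12842/(-12218/17183) + 15519/7663 = -12842*(-17183/12218) + 15519/7663 = 110332043/6109 + 15519/7663 = 845569251080/46813267 ≈ 18063.)
G/R = 845569251080/(46813267*(-11726/31725)) = (845569251080/46813267)*(-31725/11726) = -13412842245256500/274466184421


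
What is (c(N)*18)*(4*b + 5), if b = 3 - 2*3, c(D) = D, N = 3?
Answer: -378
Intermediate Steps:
b = -3 (b = 3 - 6 = -3)
(c(N)*18)*(4*b + 5) = (3*18)*(4*(-3) + 5) = 54*(-12 + 5) = 54*(-7) = -378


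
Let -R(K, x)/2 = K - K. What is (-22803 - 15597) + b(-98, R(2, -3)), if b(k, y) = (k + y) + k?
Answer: -38596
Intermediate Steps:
R(K, x) = 0 (R(K, x) = -2*(K - K) = -2*0 = 0)
b(k, y) = y + 2*k
(-22803 - 15597) + b(-98, R(2, -3)) = (-22803 - 15597) + (0 + 2*(-98)) = -38400 + (0 - 196) = -38400 - 196 = -38596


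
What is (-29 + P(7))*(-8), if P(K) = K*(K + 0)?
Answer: -160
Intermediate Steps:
P(K) = K² (P(K) = K*K = K²)
(-29 + P(7))*(-8) = (-29 + 7²)*(-8) = (-29 + 49)*(-8) = 20*(-8) = -160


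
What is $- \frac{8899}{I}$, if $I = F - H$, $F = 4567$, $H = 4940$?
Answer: $\frac{8899}{373} \approx 23.858$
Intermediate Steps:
$I = -373$ ($I = 4567 - 4940 = -373$)
$- \frac{8899}{I} = - \frac{8899}{-373} = \left(-8899\right) \left(- \frac{1}{373}\right) = \frac{8899}{373}$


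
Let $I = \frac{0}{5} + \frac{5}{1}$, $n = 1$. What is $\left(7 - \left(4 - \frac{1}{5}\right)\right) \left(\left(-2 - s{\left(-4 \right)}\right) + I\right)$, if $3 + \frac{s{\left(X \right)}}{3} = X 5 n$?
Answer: $\frac{1152}{5} \approx 230.4$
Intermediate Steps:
$I = 5$ ($I = 0 \cdot \frac{1}{5} + 5 \cdot 1 = 0 + 5 = 5$)
$s{\left(X \right)} = -9 + 15 X$ ($s{\left(X \right)} = -9 + 3 X 5 \cdot 1 = -9 + 3 \cdot 5 X 1 = -9 + 3 \cdot 5 X = -9 + 15 X$)
$\left(7 - \left(4 - \frac{1}{5}\right)\right) \left(\left(-2 - s{\left(-4 \right)}\right) + I\right) = \left(7 - \left(4 - \frac{1}{5}\right)\right) \left(\left(-2 - \left(-9 + 15 \left(-4\right)\right)\right) + 5\right) = \left(7 - \left(4 - \frac{1}{5}\right)\right) \left(\left(-2 - \left(-9 - 60\right)\right) + 5\right) = \left(7 - \frac{19}{5}\right) \left(\left(-2 - -69\right) + 5\right) = \left(7 + \left(-4 + \frac{1}{5}\right)\right) \left(\left(-2 + 69\right) + 5\right) = \left(7 - \frac{19}{5}\right) \left(67 + 5\right) = \frac{16}{5} \cdot 72 = \frac{1152}{5}$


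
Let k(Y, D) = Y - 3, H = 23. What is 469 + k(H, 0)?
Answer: 489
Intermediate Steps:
k(Y, D) = -3 + Y
469 + k(H, 0) = 469 + (-3 + 23) = 469 + 20 = 489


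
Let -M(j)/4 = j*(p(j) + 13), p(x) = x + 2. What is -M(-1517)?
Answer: 9114136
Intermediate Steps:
p(x) = 2 + x
M(j) = -4*j*(15 + j) (M(j) = -4*j*((2 + j) + 13) = -4*j*(15 + j))
-M(-1517) = -(-4)*(-1517)*(15 - 1517) = -(-4)*(-1517)*(-1502) = -1*(-9114136) = 9114136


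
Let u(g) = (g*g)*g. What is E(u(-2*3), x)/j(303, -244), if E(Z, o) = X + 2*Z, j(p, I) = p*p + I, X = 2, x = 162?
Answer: -86/18313 ≈ -0.0046961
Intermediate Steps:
u(g) = g**3 (u(g) = g**2*g = g**3)
j(p, I) = I + p**2 (j(p, I) = p**2 + I = I + p**2)
E(Z, o) = 2 + 2*Z
E(u(-2*3), x)/j(303, -244) = (2 + 2*(-2*3)**3)/(-244 + 303**2) = (2 + 2*(-6)**3)/(-244 + 91809) = (2 + 2*(-216))/91565 = (2 - 432)*(1/91565) = -430*1/91565 = -86/18313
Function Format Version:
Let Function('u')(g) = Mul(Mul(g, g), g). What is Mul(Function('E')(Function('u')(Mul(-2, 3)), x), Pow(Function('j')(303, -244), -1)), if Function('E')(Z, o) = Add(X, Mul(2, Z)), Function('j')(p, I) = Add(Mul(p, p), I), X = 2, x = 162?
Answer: Rational(-86, 18313) ≈ -0.0046961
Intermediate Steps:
Function('u')(g) = Pow(g, 3) (Function('u')(g) = Mul(Pow(g, 2), g) = Pow(g, 3))
Function('j')(p, I) = Add(I, Pow(p, 2)) (Function('j')(p, I) = Add(Pow(p, 2), I) = Add(I, Pow(p, 2)))
Function('E')(Z, o) = Add(2, Mul(2, Z))
Mul(Function('E')(Function('u')(Mul(-2, 3)), x), Pow(Function('j')(303, -244), -1)) = Mul(Add(2, Mul(2, Pow(Mul(-2, 3), 3))), Pow(Add(-244, Pow(303, 2)), -1)) = Mul(Add(2, Mul(2, Pow(-6, 3))), Pow(Add(-244, 91809), -1)) = Mul(Add(2, Mul(2, -216)), Pow(91565, -1)) = Mul(Add(2, -432), Rational(1, 91565)) = Mul(-430, Rational(1, 91565)) = Rational(-86, 18313)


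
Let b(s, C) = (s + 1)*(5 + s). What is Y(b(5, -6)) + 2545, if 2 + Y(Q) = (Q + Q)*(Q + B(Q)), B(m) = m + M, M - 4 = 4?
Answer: 17903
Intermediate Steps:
M = 8 (M = 4 + 4 = 8)
B(m) = 8 + m (B(m) = m + 8 = 8 + m)
b(s, C) = (1 + s)*(5 + s)
Y(Q) = -2 + 2*Q*(8 + 2*Q) (Y(Q) = -2 + (Q + Q)*(Q + (8 + Q)) = -2 + (2*Q)*(8 + 2*Q) = -2 + 2*Q*(8 + 2*Q))
Y(b(5, -6)) + 2545 = (-2 + 4*(5 + 5**2 + 6*5)**2 + 16*(5 + 5**2 + 6*5)) + 2545 = (-2 + 4*(5 + 25 + 30)**2 + 16*(5 + 25 + 30)) + 2545 = (-2 + 4*60**2 + 16*60) + 2545 = (-2 + 4*3600 + 960) + 2545 = (-2 + 14400 + 960) + 2545 = 15358 + 2545 = 17903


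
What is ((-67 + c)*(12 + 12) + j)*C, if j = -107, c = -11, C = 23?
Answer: -45517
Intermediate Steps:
((-67 + c)*(12 + 12) + j)*C = ((-67 - 11)*(12 + 12) - 107)*23 = (-78*24 - 107)*23 = (-1872 - 107)*23 = -1979*23 = -45517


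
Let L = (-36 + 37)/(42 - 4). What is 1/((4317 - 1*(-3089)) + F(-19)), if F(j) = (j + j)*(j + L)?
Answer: 1/8127 ≈ 0.00012305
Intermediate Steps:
L = 1/38 ≈ 0.026316
F(j) = 2*j*(1/38 + j) (F(j) = (j + j)*(j + 1/38) = (2*j)*(1/38 + j) = 2*j*(1/38 + j))
1/((4317 - 1*(-3089)) + F(-19)) = 1/((4317 - 1*(-3089)) + (1/19)*(-19)*(1 + 38*(-19))) = 1/((4317 + 3089) + (1/19)*(-19)*(1 - 722)) = 1/(7406 + (1/19)*(-19)*(-721)) = 1/(7406 + 721) = 1/8127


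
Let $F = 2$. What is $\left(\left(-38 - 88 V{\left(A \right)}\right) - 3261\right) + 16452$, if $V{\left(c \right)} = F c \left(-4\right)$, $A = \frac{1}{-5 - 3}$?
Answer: $13065$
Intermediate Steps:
$A = - \frac{1}{8}$ ($A = \frac{1}{-5 - 3} = \frac{1}{-8} = - \frac{1}{8} \approx -0.125$)
$V{\left(c \right)} = - 8 c$ ($V{\left(c \right)} = 2 c \left(-4\right) = - 8 c$)
$\left(\left(-38 - 88 V{\left(A \right)}\right) - 3261\right) + 16452 = \left(\left(-38 - 88 \left(\left(-8\right) \left(- \frac{1}{8}\right)\right)\right) - 3261\right) + 16452 = \left(\left(-38 - 88\right) - 3261\right) + 16452 = \left(-126 - 3261\right) + 16452 = -3387 + 16452 = 13065$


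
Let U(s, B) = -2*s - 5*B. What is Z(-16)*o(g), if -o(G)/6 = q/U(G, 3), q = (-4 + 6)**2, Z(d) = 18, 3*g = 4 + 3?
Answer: 1296/59 ≈ 21.966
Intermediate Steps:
g = 7/3 (g = (4 + 3)/3 = (1/3)*7 = 7/3 ≈ 2.3333)
U(s, B) = -5*B - 2*s
q = 4 (q = 2**2 = 4)
o(G) = -24/(-15 - 2*G) (o(G) = -24/(-5*3 - 2*G) = -24/(-15 - 2*G))
Z(-16)*o(g) = 18*(24/(15 + 2*(7/3))) = 18*(24/(15 + 14/3)) = 18*(24/(59/3)) = 18*(24*(3/59)) = 18*(72/59) = 1296/59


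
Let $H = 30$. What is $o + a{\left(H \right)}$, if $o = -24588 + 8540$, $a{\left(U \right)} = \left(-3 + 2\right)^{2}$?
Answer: $-16047$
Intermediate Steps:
$a{\left(U \right)} = 1$ ($a{\left(U \right)} = \left(-1\right)^{2} = 1$)
$o = -16048$
$o + a{\left(H \right)} = -16048 + 1 = -16047$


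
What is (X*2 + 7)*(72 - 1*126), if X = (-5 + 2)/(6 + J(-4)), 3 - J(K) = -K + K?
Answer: -342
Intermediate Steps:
J(K) = 3 (J(K) = 3 - (-K + K) = 3 - 1*0 = 3 + 0 = 3)
X = -1/3 (X = (-5 + 2)/(6 + 3) = -3/9 = -3*1/9 = -1/3 ≈ -0.33333)
(X*2 + 7)*(72 - 1*126) = (-1/3*2 + 7)*(72 - 1*126) = (-2/3 + 7)*(72 - 126) = (19/3)*(-54) = -342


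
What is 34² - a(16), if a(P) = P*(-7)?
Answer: 1268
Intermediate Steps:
a(P) = -7*P
34² - a(16) = 34² - (-7)*16 = 1156 - 1*(-112) = 1156 + 112 = 1268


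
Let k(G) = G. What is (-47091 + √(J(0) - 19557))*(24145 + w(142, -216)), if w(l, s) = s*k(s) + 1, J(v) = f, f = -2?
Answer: -3334136982 + 70802*I*√19559 ≈ -3.3341e+9 + 9.9019e+6*I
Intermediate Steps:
J(v) = -2
w(l, s) = 1 + s² (w(l, s) = s*s + 1 = s² + 1 = 1 + s²)
(-47091 + √(J(0) - 19557))*(24145 + w(142, -216)) = (-47091 + √(-2 - 19557))*(24145 + (1 + (-216)²)) = (-47091 + √(-19559))*(24145 + (1 + 46656)) = (-47091 + I*√19559)*(24145 + 46657) = (-47091 + I*√19559)*70802 = -3334136982 + 70802*I*√19559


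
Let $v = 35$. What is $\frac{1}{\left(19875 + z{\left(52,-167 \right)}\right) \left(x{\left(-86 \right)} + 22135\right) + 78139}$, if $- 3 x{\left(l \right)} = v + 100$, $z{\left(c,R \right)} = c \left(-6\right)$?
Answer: $\frac{1}{432224809} \approx 2.3136 \cdot 10^{-9}$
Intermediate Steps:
$z{\left(c,R \right)} = - 6 c$
$x{\left(l \right)} = -45$ ($x{\left(l \right)} = - \frac{35 + 100}{3} = \left(- \frac{1}{3}\right) 135 = -45$)
$\frac{1}{\left(19875 + z{\left(52,-167 \right)}\right) \left(x{\left(-86 \right)} + 22135\right) + 78139} = \frac{1}{\left(19875 - 312\right) \left(-45 + 22135\right) + 78139} = \frac{1}{\left(19875 - 312\right) 22090 + 78139} = \frac{1}{19563 \cdot 22090 + 78139} = \frac{1}{432146670 + 78139} = \frac{1}{432224809}$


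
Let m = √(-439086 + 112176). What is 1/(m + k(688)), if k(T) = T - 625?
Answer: 21/110293 - I*√326910/330879 ≈ 0.0001904 - 0.001728*I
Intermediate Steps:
k(T) = -625 + T
m = I*√326910 (m = √(-326910) = I*√326910 ≈ 571.76*I)
1/(m + k(688)) = 1/(I*√326910 + (-625 + 688)) = 1/(I*√326910 + 63) = 1/(63 + I*√326910)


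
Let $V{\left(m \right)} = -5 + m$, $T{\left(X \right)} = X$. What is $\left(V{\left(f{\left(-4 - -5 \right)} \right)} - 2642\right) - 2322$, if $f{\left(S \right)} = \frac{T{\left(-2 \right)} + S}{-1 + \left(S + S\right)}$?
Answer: $-4970$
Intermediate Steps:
$f{\left(S \right)} = \frac{-2 + S}{-1 + 2 S}$ ($f{\left(S \right)} = \frac{-2 + S}{-1 + \left(S + S\right)} = \frac{-2 + S}{-1 + 2 S}$)
$\left(V{\left(f{\left(-4 - -5 \right)} \right)} - 2642\right) - 2322 = \left(\left(-5 + \frac{-2 - -1}{-1 + 2 \left(-4 - -5\right)}\right) - 2642\right) - 2322 = \left(\left(-5 + \frac{-2 + \left(-4 + 5\right)}{-1 + 2 \left(-4 + 5\right)}\right) - 2642\right) - 2322 = \left(\left(-5 + \frac{-2 + 1}{-1 + 2 \cdot 1}\right) - 2642\right) - 2322 = \left(\left(-5 + \frac{1}{-1 + 2} \left(-1\right)\right) - 2642\right) - 2322 = \left(\left(-5 + 1^{-1} \left(-1\right)\right) - 2642\right) - 2322 = \left(\left(-5 + 1 \left(-1\right)\right) - 2642\right) - 2322 = \left(\left(-5 - 1\right) - 2642\right) - 2322 = \left(-6 - 2642\right) - 2322 = -2648 - 2322 = -4970$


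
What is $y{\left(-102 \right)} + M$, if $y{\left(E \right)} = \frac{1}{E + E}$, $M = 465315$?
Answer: $\frac{94924259}{204} \approx 4.6532 \cdot 10^{5}$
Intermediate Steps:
$y{\left(E \right)} = \frac{1}{2 E}$
$y{\left(-102 \right)} + M = \frac{1}{2 \left(-102\right)} + 465315 = \frac{1}{2} \left(- \frac{1}{102}\right) + 465315 = - \frac{1}{204} + 465315 = \frac{94924259}{204}$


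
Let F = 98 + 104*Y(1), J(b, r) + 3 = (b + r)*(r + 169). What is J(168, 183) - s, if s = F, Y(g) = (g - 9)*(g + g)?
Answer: 125115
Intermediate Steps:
Y(g) = 2*g*(-9 + g) (Y(g) = (-9 + g)*(2*g) = 2*g*(-9 + g))
J(b, r) = -3 + (169 + r)*(b + r) (J(b, r) = -3 + (b + r)*(r + 169) = -3 + (b + r)*(169 + r) = -3 + (169 + r)*(b + r))
F = -1566 (F = 98 + 104*(2*1*(-9 + 1)) = 98 + 104*(2*1*(-8)) = 98 + 104*(-16) = 98 - 1664 = -1566)
s = -1566
J(168, 183) - s = (-3 + 183**2 + 169*168 + 169*183 + 168*183) - 1*(-1566) = (-3 + 33489 + 28392 + 30927 + 30744) + 1566 = 123549 + 1566 = 125115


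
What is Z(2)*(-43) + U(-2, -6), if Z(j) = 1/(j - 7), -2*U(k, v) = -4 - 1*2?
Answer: 58/5 ≈ 11.600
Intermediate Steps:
U(k, v) = 3 (U(k, v) = -(-4 - 1*2)/2 = -(-4 - 2)/2 = -½*(-6) = 3)
Z(j) = 1/(-7 + j)
Z(2)*(-43) + U(-2, -6) = -43/(-7 + 2) + 3 = -43/(-5) + 3 = -⅕*(-43) + 3 = 43/5 + 3 = 58/5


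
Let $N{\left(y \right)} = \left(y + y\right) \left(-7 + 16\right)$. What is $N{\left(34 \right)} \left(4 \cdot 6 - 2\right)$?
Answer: $13464$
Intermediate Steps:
$N{\left(y \right)} = 18 y$ ($N{\left(y \right)} = 2 y 9 = 18 y$)
$N{\left(34 \right)} \left(4 \cdot 6 - 2\right) = 18 \cdot 34 \left(4 \cdot 6 - 2\right) = 612 \left(24 - 2\right) = 612 \cdot 22 = 13464$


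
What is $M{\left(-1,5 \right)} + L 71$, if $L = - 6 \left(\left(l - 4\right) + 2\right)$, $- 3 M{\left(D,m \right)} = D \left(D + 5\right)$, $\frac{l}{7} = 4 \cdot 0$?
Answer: $\frac{2560}{3} \approx 853.33$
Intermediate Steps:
$l = 0$ ($l = 7 \cdot 4 \cdot 0 = 7 \cdot 0 = 0$)
$M{\left(D,m \right)} = - \frac{D \left(5 + D\right)}{3}$ ($M{\left(D,m \right)} = - \frac{D \left(D + 5\right)}{3} = - \frac{D \left(5 + D\right)}{3}$)
$L = 12$ ($L = - 6 \left(\left(0 - 4\right) + 2\right) = - 6 \left(-4 + 2\right) = \left(-6\right) \left(-2\right) = 12$)
$M{\left(-1,5 \right)} + L 71 = \left(- \frac{1}{3}\right) \left(-1\right) \left(5 - 1\right) + 12 \cdot 71 = \left(- \frac{1}{3}\right) \left(-1\right) 4 + 852 = \frac{4}{3} + 852 = \frac{2560}{3}$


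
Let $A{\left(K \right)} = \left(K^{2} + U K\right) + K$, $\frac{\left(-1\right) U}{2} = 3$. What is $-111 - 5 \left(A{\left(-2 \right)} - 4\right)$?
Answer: $-161$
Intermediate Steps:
$U = -6$ ($U = \left(-2\right) 3 = -6$)
$A{\left(K \right)} = K^{2} - 5 K$ ($A{\left(K \right)} = \left(K^{2} - 6 K\right) + K = K^{2} - 5 K$)
$-111 - 5 \left(A{\left(-2 \right)} - 4\right) = -111 - 5 \left(- 2 \left(-5 - 2\right) - 4\right) = -111 - 5 \left(\left(-2\right) \left(-7\right) - 4\right) = -111 - 5 \left(14 - 4\right) = -111 - 5 \cdot 10 = -111 - 50 = -161$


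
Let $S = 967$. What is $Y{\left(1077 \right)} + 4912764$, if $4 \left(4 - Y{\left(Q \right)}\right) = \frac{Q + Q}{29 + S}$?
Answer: $\frac{3262077593}{664} \approx 4.9128 \cdot 10^{6}$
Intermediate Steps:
$Y{\left(Q \right)} = 4 - \frac{Q}{1992}$ ($Y{\left(Q \right)} = 4 - \frac{\left(Q + Q\right) \frac{1}{29 + 967}}{4} = 4 - \frac{2 Q \frac{1}{996}}{4} = 4 - \frac{\frac{1}{498} Q}{4} = 4 - \frac{Q}{1992}$)
$Y{\left(1077 \right)} + 4912764 = \left(4 - \frac{359}{664}\right) + 4912764 = \frac{2297}{664} + 4912764 = \frac{3262077593}{664}$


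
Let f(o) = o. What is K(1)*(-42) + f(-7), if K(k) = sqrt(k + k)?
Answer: -7 - 42*sqrt(2) ≈ -66.397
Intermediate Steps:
K(k) = sqrt(2)*sqrt(k) (K(k) = sqrt(2*k) = sqrt(2)*sqrt(k))
K(1)*(-42) + f(-7) = (sqrt(2)*sqrt(1))*(-42) - 7 = (sqrt(2)*1)*(-42) - 7 = sqrt(2)*(-42) - 7 = -42*sqrt(2) - 7 = -7 - 42*sqrt(2)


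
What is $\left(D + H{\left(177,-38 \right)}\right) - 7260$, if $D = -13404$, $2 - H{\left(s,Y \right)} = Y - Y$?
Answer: $-20662$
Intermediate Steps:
$H{\left(s,Y \right)} = 2$ ($H{\left(s,Y \right)} = 2 - \left(Y - Y\right) = 2 - 0 = 2 + 0 = 2$)
$\left(D + H{\left(177,-38 \right)}\right) - 7260 = \left(-13404 + 2\right) - 7260 = -13402 - 7260 = -20662$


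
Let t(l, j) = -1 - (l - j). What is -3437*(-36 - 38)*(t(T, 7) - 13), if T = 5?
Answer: -3052056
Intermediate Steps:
t(l, j) = -1 + j - l (t(l, j) = -1 + (j - l) = -1 + j - l)
-3437*(-36 - 38)*(t(T, 7) - 13) = -3437*(-36 - 38)*((-1 + 7 - 1*5) - 13) = -(-254338)*((-1 + 7 - 5) - 13) = -(-254338)*(1 - 13) = -(-254338)*(-12) = -3437*888 = -3052056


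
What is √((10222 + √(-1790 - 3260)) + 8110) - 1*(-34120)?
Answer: 34120 + √(18332 + 5*I*√202) ≈ 34255.0 + 0.26243*I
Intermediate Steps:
√((10222 + √(-1790 - 3260)) + 8110) - 1*(-34120) = √((10222 + √(-5050)) + 8110) + 34120 = √((10222 + 5*I*√202) + 8110) + 34120 = √(18332 + 5*I*√202) + 34120 = 34120 + √(18332 + 5*I*√202)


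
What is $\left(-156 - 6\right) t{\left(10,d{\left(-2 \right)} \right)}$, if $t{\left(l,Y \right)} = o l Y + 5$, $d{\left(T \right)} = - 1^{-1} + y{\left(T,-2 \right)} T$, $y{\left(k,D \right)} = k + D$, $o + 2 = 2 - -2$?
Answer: $-23490$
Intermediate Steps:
$o = 2$ ($o = -2 + \left(2 - -2\right) = -2 + \left(2 + 2\right) = -2 + 4 = 2$)
$y{\left(k,D \right)} = D + k$
$d{\left(T \right)} = -1 + T \left(-2 + T\right)$ ($d{\left(T \right)} = - 1^{-1} + \left(-2 + T\right) T = \left(-1\right) 1 + T \left(-2 + T\right) = -1 + T \left(-2 + T\right)$)
$t{\left(l,Y \right)} = 5 + 2 Y l$ ($t{\left(l,Y \right)} = 2 l Y + 5 = 2 Y l + 5 = 5 + 2 Y l$)
$\left(-156 - 6\right) t{\left(10,d{\left(-2 \right)} \right)} = \left(-156 - 6\right) \left(5 + 2 \left(-1 - 2 \left(-2 - 2\right)\right) 10\right) = - 162 \left(5 + 2 \left(-1 - -8\right) 10\right) = - 162 \left(5 + 2 \left(-1 + 8\right) 10\right) = - 162 \left(5 + 2 \cdot 7 \cdot 10\right) = - 162 \left(5 + 140\right) = \left(-162\right) 145 = -23490$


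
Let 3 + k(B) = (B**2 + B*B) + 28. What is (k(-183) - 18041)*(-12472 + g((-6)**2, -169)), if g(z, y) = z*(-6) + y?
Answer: -629504434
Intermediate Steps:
k(B) = 25 + 2*B**2 (k(B) = -3 + ((B**2 + B*B) + 28) = -3 + ((B**2 + B**2) + 28) = -3 + (2*B**2 + 28) = -3 + (28 + 2*B**2) = 25 + 2*B**2)
g(z, y) = y - 6*z (g(z, y) = -6*z + y = y - 6*z)
(k(-183) - 18041)*(-12472 + g((-6)**2, -169)) = ((25 + 2*(-183)**2) - 18041)*(-12472 + (-169 - 6*(-6)**2)) = ((25 + 2*33489) - 18041)*(-12472 + (-169 - 6*36)) = ((25 + 66978) - 18041)*(-12472 + (-169 - 216)) = (67003 - 18041)*(-12472 - 385) = 48962*(-12857) = -629504434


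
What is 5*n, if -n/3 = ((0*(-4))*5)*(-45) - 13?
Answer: 195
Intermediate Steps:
n = 39 (n = -3*(((0*(-4))*5)*(-45) - 13) = -3*((0*5)*(-45) - 13) = -3*(0*(-45) - 13) = -3*(0 - 13) = -3*(-13) = 39)
5*n = 5*39 = 195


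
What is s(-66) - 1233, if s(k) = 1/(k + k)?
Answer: -162757/132 ≈ -1233.0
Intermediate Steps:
s(k) = 1/(2*k)
s(-66) - 1233 = (½)/(-66) - 1233 = (½)*(-1/66) - 1233 = -1/132 - 1233 = -162757/132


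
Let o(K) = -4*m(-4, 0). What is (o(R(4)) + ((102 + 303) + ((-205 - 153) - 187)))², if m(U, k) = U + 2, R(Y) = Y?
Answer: 17424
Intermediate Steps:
m(U, k) = 2 + U
o(K) = 8 (o(K) = -4*(2 - 4) = -4*(-2) = 8)
(o(R(4)) + ((102 + 303) + ((-205 - 153) - 187)))² = (8 + ((102 + 303) + ((-205 - 153) - 187)))² = (8 + (405 + (-358 - 187)))² = (8 + (405 - 545))² = (8 - 140)² = (-132)² = 17424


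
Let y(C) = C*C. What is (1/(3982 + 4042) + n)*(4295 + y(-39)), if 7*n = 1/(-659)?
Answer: -2479797/4626839 ≈ -0.53596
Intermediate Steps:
y(C) = C²
n = -1/4613 (n = (⅐)/(-659) = (⅐)*(-1/659) = -1/4613 ≈ -0.00021678)
(1/(3982 + 4042) + n)*(4295 + y(-39)) = (1/(3982 + 4042) - 1/4613)*(4295 + (-39)²) = (1/8024 - 1/4613)*(4295 + 1521) = (1/8024 - 1/4613)*5816 = -3411/37014712*5816 = -2479797/4626839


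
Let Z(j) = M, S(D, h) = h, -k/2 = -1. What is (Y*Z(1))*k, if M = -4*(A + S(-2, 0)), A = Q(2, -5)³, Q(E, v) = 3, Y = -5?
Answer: 1080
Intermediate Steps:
k = 2 (k = -2*(-1) = 2)
A = 27 (A = 3³ = 27)
M = -108 (M = -4*(27 + 0) = -4*27 = -108)
Z(j) = -108
(Y*Z(1))*k = -5*(-108)*2 = 540*2 = 1080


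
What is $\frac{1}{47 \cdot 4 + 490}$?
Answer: $\frac{1}{678} \approx 0.0014749$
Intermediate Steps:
$\frac{1}{47 \cdot 4 + 490} = \frac{1}{188 + 490} = \frac{1}{678}$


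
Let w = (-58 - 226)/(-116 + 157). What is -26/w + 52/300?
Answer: 41821/10650 ≈ 3.9269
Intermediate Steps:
w = -284/41 ≈ -6.9268
-26/w + 52/300 = -26/(-284/41) + 52/300 = -26*(-41/284) + 52*(1/300) = 533/142 + 13/75 = 41821/10650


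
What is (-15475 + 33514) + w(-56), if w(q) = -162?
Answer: 17877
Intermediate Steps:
(-15475 + 33514) + w(-56) = (-15475 + 33514) - 162 = 18039 - 162 = 17877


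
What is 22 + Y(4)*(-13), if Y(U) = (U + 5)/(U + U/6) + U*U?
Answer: -2955/14 ≈ -211.07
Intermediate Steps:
Y(U) = U² + 6*(5 + U)/(7*U) (Y(U) = (5 + U)/(U + U*(⅙)) + U² = (5 + U)/(U + U/6) + U² = (5 + U)/((7*U/6)) + U² = (5 + U)*(6/(7*U)) + U² = 6*(5 + U)/(7*U) + U² = U² + 6*(5 + U)/(7*U))
22 + Y(4)*(-13) = 22 + (6/7 + 4² + (30/7)/4)*(-13) = 22 + (6/7 + 16 + (30/7)*(¼))*(-13) = 22 + (6/7 + 16 + 15/14)*(-13) = 22 + (251/14)*(-13) = 22 - 3263/14 = -2955/14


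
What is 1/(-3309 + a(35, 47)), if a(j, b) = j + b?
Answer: -1/3227 ≈ -0.00030989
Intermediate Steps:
a(j, b) = b + j
1/(-3309 + a(35, 47)) = 1/(-3309 + (47 + 35)) = 1/(-3309 + 82) = 1/(-3227) = -1/3227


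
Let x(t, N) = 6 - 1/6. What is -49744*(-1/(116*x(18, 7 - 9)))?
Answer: 74616/1015 ≈ 73.513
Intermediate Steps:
x(t, N) = 35/6 (x(t, N) = 6 - 1*⅙ = 6 - ⅙ = 35/6)
-49744*(-1/(116*x(18, 7 - 9))) = -49744/((-116*35/6)) = -49744/(-2030/3) = -49744*(-3/2030) = 74616/1015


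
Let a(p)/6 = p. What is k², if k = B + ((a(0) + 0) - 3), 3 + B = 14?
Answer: 64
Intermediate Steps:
B = 11 (B = -3 + 14 = 11)
a(p) = 6*p
k = 8 (k = 11 + ((6*0 + 0) - 3) = 11 + ((0 + 0) - 3) = 11 + (0 - 3) = 11 - 3 = 8)
k² = 8² = 64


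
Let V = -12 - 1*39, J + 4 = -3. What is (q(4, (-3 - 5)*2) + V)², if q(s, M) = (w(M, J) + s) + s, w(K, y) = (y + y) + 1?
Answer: 3136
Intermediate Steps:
J = -7 (J = -4 - 3 = -7)
w(K, y) = 1 + 2*y (w(K, y) = 2*y + 1 = 1 + 2*y)
q(s, M) = -13 + 2*s (q(s, M) = ((1 + 2*(-7)) + s) + s = ((1 - 14) + s) + s = (-13 + s) + s = -13 + 2*s)
V = -51 (V = -12 - 39 = -51)
(q(4, (-3 - 5)*2) + V)² = ((-13 + 2*4) - 51)² = ((-13 + 8) - 51)² = (-5 - 51)² = (-56)² = 3136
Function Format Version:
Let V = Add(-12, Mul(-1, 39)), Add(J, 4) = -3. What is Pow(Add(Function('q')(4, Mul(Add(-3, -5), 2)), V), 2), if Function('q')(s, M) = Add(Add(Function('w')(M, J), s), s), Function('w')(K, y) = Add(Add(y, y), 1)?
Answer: 3136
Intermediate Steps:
J = -7 (J = Add(-4, -3) = -7)
Function('w')(K, y) = Add(1, Mul(2, y)) (Function('w')(K, y) = Add(Mul(2, y), 1) = Add(1, Mul(2, y)))
Function('q')(s, M) = Add(-13, Mul(2, s)) (Function('q')(s, M) = Add(Add(Add(1, Mul(2, -7)), s), s) = Add(Add(Add(1, -14), s), s) = Add(Add(-13, s), s) = Add(-13, Mul(2, s)))
V = -51 (V = Add(-12, -39) = -51)
Pow(Add(Function('q')(4, Mul(Add(-3, -5), 2)), V), 2) = Pow(Add(Add(-13, Mul(2, 4)), -51), 2) = Pow(Add(Add(-13, 8), -51), 2) = Pow(Add(-5, -51), 2) = Pow(-56, 2) = 3136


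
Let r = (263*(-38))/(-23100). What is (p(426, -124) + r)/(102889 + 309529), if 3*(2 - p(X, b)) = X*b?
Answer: 203400497/4763427900 ≈ 0.042700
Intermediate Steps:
p(X, b) = 2 - X*b/3
r = 4997/11550 (r = -9994*(-1/23100) = 4997/11550 ≈ 0.43264)
(p(426, -124) + r)/(102889 + 309529) = ((2 - ⅓*426*(-124)) + 4997/11550)/(102889 + 309529) = ((2 + 17608) + 4997/11550)/412418 = (17610 + 4997/11550)*(1/412418) = (203400497/11550)*(1/412418) = 203400497/4763427900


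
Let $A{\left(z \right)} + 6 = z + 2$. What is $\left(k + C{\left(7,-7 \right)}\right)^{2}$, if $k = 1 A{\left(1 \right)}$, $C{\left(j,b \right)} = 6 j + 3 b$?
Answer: $324$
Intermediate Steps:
$C{\left(j,b \right)} = 3 b + 6 j$
$A{\left(z \right)} = -4 + z$ ($A{\left(z \right)} = -6 + \left(z + 2\right) = -6 + \left(2 + z\right) = -4 + z$)
$k = -3$ ($k = 1 \left(-4 + 1\right) = 1 \left(-3\right) = -3$)
$\left(k + C{\left(7,-7 \right)}\right)^{2} = \left(-3 + \left(3 \left(-7\right) + 6 \cdot 7\right)\right)^{2} = \left(-3 + \left(-21 + 42\right)\right)^{2} = \left(-3 + 21\right)^{2} = 18^{2} = 324$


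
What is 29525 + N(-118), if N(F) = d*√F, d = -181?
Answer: 29525 - 181*I*√118 ≈ 29525.0 - 1966.2*I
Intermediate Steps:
N(F) = -181*√F
29525 + N(-118) = 29525 - 181*I*√118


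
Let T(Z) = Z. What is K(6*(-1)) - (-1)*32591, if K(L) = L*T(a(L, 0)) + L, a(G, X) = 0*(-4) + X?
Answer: 32585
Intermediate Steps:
a(G, X) = X (a(G, X) = 0 + X = X)
K(L) = L (K(L) = L*0 + L = 0 + L = L)
K(6*(-1)) - (-1)*32591 = 6*(-1) - (-1)*32591 = -6 - 1*(-32591) = -6 + 32591 = 32585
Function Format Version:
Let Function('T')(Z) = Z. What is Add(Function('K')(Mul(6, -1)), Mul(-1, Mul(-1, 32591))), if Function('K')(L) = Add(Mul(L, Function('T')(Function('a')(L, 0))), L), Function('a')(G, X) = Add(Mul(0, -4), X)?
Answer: 32585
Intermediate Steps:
Function('a')(G, X) = X (Function('a')(G, X) = Add(0, X) = X)
Function('K')(L) = L (Function('K')(L) = Add(Mul(L, 0), L) = Add(0, L) = L)
Add(Function('K')(Mul(6, -1)), Mul(-1, Mul(-1, 32591))) = Add(Mul(6, -1), Mul(-1, Mul(-1, 32591))) = Add(-6, Mul(-1, -32591)) = Add(-6, 32591) = 32585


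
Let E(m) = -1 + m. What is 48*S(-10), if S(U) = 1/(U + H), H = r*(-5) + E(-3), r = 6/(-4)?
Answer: -96/13 ≈ -7.3846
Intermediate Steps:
r = -3/2 (r = 6*(-¼) = -3/2 ≈ -1.5000)
H = 7/2 (H = -3/2*(-5) + (-1 - 3) = 15/2 - 4 = 7/2 ≈ 3.5000)
S(U) = 1/(7/2 + U) (S(U) = 1/(U + 7/2) = 1/(7/2 + U))
48*S(-10) = 48*(2/(7 + 2*(-10))) = 48*(2/(7 - 20)) = 48*(2/(-13)) = 48*(2*(-1/13)) = 48*(-2/13) = -96/13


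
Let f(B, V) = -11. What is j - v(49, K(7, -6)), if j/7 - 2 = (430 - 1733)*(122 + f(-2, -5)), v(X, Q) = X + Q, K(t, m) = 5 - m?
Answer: -1012477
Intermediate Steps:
v(X, Q) = Q + X
j = -1012417 (j = 14 + 7*((430 - 1733)*(122 - 11)) = 14 + 7*(-1303*111) = 14 + 7*(-144633) = 14 - 1012431 = -1012417)
j - v(49, K(7, -6)) = -1012417 - ((5 - 1*(-6)) + 49) = -1012417 - ((5 + 6) + 49) = -1012417 - (11 + 49) = -1012417 - 1*60 = -1012417 - 60 = -1012477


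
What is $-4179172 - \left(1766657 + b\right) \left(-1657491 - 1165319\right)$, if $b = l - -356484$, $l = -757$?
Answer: $5991082599868$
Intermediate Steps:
$b = 355727$ ($b = -757 - -356484 = -757 + 356484 = 355727$)
$-4179172 - \left(1766657 + b\right) \left(-1657491 - 1165319\right) = -4179172 - \left(1766657 + 355727\right) \left(-1657491 - 1165319\right) = -4179172 - 2122384 \left(-2822810\right) = -4179172 - -5991086779040 = -4179172 + 5991086779040 = 5991082599868$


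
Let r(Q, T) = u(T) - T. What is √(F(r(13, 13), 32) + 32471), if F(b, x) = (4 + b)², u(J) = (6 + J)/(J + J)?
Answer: 3*√2444069/26 ≈ 180.39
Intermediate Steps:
u(J) = (6 + J)/(2*J) (u(J) = (6 + J)/((2*J)) = (6 + J)*(1/(2*J)) = (6 + J)/(2*J))
r(Q, T) = -T + (6 + T)/(2*T) (r(Q, T) = (6 + T)/(2*T) - T = -T + (6 + T)/(2*T))
√(F(r(13, 13), 32) + 32471) = √((4 + (½ - 1*13 + 3/13))² + 32471) = √((4 + (½ - 13 + 3*(1/13)))² + 32471) = √((4 + (½ - 13 + 3/13))² + 32471) = √((4 - 319/26)² + 32471) = √((-215/26)² + 32471) = √(46225/676 + 32471) = √(21996621/676) = 3*√2444069/26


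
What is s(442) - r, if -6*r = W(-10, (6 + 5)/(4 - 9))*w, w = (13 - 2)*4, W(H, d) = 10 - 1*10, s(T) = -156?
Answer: -156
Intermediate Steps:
W(H, d) = 0 (W(H, d) = 10 - 10 = 0)
w = 44 (w = 11*4 = 44)
r = 0 (r = -0*44 = -⅙*0 = 0)
s(442) - r = -156 - 1*0 = -156 + 0 = -156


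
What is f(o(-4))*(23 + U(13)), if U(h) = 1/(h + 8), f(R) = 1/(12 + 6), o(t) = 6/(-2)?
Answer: 242/189 ≈ 1.2804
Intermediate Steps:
o(t) = -3 (o(t) = 6*(-½) = -3)
f(R) = 1/18
U(h) = 1/(8 + h)
f(o(-4))*(23 + U(13)) = (23 + 1/(8 + 13))/18 = (23 + 1/21)/18 = (1/18)*(484/21) = 242/189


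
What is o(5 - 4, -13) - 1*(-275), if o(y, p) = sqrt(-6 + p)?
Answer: 275 + I*sqrt(19) ≈ 275.0 + 4.3589*I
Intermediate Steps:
o(5 - 4, -13) - 1*(-275) = sqrt(-6 - 13) - 1*(-275) = sqrt(-19) + 275 = I*sqrt(19) + 275 = 275 + I*sqrt(19)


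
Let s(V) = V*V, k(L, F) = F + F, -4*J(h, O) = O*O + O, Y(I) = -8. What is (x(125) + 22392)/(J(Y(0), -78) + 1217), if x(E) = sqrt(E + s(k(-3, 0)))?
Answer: -44784/569 - 10*sqrt(5)/569 ≈ -78.746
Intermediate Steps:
J(h, O) = -O/4 - O**2/4 (J(h, O) = -(O*O + O)/4 = -(O**2 + O)/4 = -(O + O**2)/4 = -O/4 - O**2/4)
k(L, F) = 2*F
s(V) = V**2
x(E) = sqrt(E) (x(E) = sqrt(E + (2*0)**2) = sqrt(E + 0**2) = sqrt(E + 0) = sqrt(E))
(x(125) + 22392)/(J(Y(0), -78) + 1217) = (sqrt(125) + 22392)/(-1/4*(-78)*(1 - 78) + 1217) = (5*sqrt(5) + 22392)/(-1/4*(-78)*(-77) + 1217) = (22392 + 5*sqrt(5))/(-3003/2 + 1217) = (22392 + 5*sqrt(5))/(-569/2) = (22392 + 5*sqrt(5))*(-2/569) = -44784/569 - 10*sqrt(5)/569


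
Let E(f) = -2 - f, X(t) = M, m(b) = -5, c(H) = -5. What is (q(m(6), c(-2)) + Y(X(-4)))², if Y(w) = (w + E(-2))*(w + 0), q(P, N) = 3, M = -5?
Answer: 784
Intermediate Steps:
X(t) = -5
Y(w) = w² (Y(w) = (w + (-2 - 1*(-2)))*(w + 0) = (w + (-2 + 2))*w = (w + 0)*w = w*w = w²)
(q(m(6), c(-2)) + Y(X(-4)))² = (3 + (-5)²)² = (3 + 25)² = 28² = 784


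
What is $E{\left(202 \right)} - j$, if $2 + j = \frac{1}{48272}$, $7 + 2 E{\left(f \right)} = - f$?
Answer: $- \frac{4947881}{48272} \approx -102.5$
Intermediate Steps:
$E{\left(f \right)} = - \frac{7}{2} - \frac{f}{2}$ ($E{\left(f \right)} = - \frac{7}{2} + \frac{\left(-1\right) f}{2} = - \frac{7}{2} - \frac{f}{2}$)
$j = - \frac{96543}{48272}$ ($j = -2 + \frac{1}{48272} = - \frac{96543}{48272} \approx -2.0$)
$E{\left(202 \right)} - j = \left(- \frac{7}{2} - 101\right) - - \frac{96543}{48272} = \left(- \frac{7}{2} - 101\right) + \frac{96543}{48272} = - \frac{209}{2} + \frac{96543}{48272} = - \frac{4947881}{48272}$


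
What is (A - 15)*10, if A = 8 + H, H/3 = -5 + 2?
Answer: -160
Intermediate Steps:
H = -9 (H = 3*(-5 + 2) = 3*(-3) = -9)
A = -1 (A = 8 - 9 = -1)
(A - 15)*10 = (-1 - 15)*10 = -16*10 = -160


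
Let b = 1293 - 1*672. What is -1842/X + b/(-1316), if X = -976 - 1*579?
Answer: 1458417/2046380 ≈ 0.71268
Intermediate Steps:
b = 621 (b = 1293 - 672 = 621)
X = -1555 (X = -976 - 579 = -1555)
-1842/X + b/(-1316) = -1842/(-1555) + 621/(-1316) = -1842*(-1/1555) + 621*(-1/1316) = 1842/1555 - 621/1316 = 1458417/2046380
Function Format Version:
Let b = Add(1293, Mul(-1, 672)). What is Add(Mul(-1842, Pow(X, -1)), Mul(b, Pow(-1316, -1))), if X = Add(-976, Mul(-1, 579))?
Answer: Rational(1458417, 2046380) ≈ 0.71268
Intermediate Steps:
b = 621 (b = Add(1293, -672) = 621)
X = -1555 (X = Add(-976, -579) = -1555)
Add(Mul(-1842, Pow(X, -1)), Mul(b, Pow(-1316, -1))) = Add(Mul(-1842, Pow(-1555, -1)), Mul(621, Pow(-1316, -1))) = Add(Mul(-1842, Rational(-1, 1555)), Mul(621, Rational(-1, 1316))) = Add(Rational(1842, 1555), Rational(-621, 1316)) = Rational(1458417, 2046380)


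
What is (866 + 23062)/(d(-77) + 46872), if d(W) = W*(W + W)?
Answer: 11964/29365 ≈ 0.40742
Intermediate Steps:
d(W) = 2*W**2 (d(W) = W*(2*W) = 2*W**2)
(866 + 23062)/(d(-77) + 46872) = (866 + 23062)/(2*(-77)**2 + 46872) = 23928/(2*5929 + 46872) = 23928/(11858 + 46872) = 23928/58730 = 23928*(1/58730) = 11964/29365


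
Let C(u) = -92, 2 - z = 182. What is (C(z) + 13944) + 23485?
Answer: 37337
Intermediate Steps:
z = -180 (z = 2 - 1*182 = 2 - 182 = -180)
(C(z) + 13944) + 23485 = (-92 + 13944) + 23485 = 13852 + 23485 = 37337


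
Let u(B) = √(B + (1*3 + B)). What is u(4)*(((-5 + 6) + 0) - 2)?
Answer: -√11 ≈ -3.3166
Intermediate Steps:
u(B) = √(3 + 2*B) (u(B) = √(B + (3 + B)) = √(3 + 2*B))
u(4)*(((-5 + 6) + 0) - 2) = √(3 + 2*4)*(((-5 + 6) + 0) - 2) = √(3 + 8)*((1 + 0) - 2) = √11*(1 - 2) = √11*(-1) = -√11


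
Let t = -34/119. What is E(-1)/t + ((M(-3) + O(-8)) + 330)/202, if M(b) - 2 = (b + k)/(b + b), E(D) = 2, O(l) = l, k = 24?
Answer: -2187/404 ≈ -5.4134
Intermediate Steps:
t = -2/7 (t = -34*1/119 = -2/7 ≈ -0.28571)
M(b) = 2 + (24 + b)/(2*b) (M(b) = 2 + (b + 24)/(b + b) = 2 + (24 + b)/((2*b)) = 2 + (24 + b)*(1/(2*b)) = 2 + (24 + b)/(2*b))
E(-1)/t + ((M(-3) + O(-8)) + 330)/202 = 2/(-2/7) + (((5/2 + 12/(-3)) - 8) + 330)/202 = 2*(-7/2) + (((5/2 + 12*(-⅓)) - 8) + 330)*(1/202) = -7 + (((5/2 - 4) - 8) + 330)*(1/202) = -7 + ((-3/2 - 8) + 330)*(1/202) = -7 + (-19/2 + 330)*(1/202) = -7 + (641/2)*(1/202) = -7 + 641/404 = -2187/404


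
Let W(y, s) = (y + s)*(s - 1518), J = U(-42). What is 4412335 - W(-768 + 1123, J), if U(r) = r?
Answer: 4900615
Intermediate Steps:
J = -42
W(y, s) = (-1518 + s)*(s + y) (W(y, s) = (s + y)*(-1518 + s) = (-1518 + s)*(s + y))
4412335 - W(-768 + 1123, J) = 4412335 - ((-42)² - 1518*(-42) - 1518*(-768 + 1123) - 42*(-768 + 1123)) = 4412335 - (1764 + 63756 - 1518*355 - 42*355) = 4412335 - (1764 + 63756 - 538890 - 14910) = 4412335 - 1*(-488280) = 4412335 + 488280 = 4900615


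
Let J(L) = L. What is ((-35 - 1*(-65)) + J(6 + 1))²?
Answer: 1369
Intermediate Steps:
((-35 - 1*(-65)) + J(6 + 1))² = ((-35 - 1*(-65)) + (6 + 1))² = ((-35 + 65) + 7)² = (30 + 7)² = 37² = 1369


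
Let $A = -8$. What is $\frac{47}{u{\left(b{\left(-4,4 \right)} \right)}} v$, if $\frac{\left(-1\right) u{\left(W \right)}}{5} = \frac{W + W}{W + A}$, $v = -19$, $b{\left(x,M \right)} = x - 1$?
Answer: $\frac{11609}{50} \approx 232.18$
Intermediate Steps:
$b{\left(x,M \right)} = -1 + x$
$u{\left(W \right)} = - \frac{10 W}{-8 + W}$ ($u{\left(W \right)} = - 5 \frac{W + W}{W - 8} = - 5 \frac{2 W}{-8 + W} = - \frac{10 W}{-8 + W}$)
$\frac{47}{u{\left(b{\left(-4,4 \right)} \right)}} v = \frac{47}{\left(-10\right) \left(-1 - 4\right) \frac{1}{-8 - 5}} \left(-19\right) = \frac{47}{\left(-10\right) \left(-5\right) \frac{1}{-8 - 5}} \left(-19\right) = \frac{47}{\left(-10\right) \left(-5\right) \frac{1}{-13}} \left(-19\right) = \frac{47}{\left(-10\right) \left(-5\right) \left(- \frac{1}{13}\right)} \left(-19\right) = \frac{47}{- \frac{50}{13}} \left(-19\right) = 47 \left(- \frac{13}{50}\right) \left(-19\right) = \left(- \frac{611}{50}\right) \left(-19\right) = \frac{11609}{50}$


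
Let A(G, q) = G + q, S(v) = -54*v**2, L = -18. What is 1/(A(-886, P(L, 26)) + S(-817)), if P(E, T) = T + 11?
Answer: -1/36045255 ≈ -2.7743e-8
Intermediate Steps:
P(E, T) = 11 + T
1/(A(-886, P(L, 26)) + S(-817)) = 1/((-886 + (11 + 26)) - 54*(-817)**2) = 1/((-886 + 37) - 54*667489) = 1/(-849 - 36044406) = 1/(-36045255) = -1/36045255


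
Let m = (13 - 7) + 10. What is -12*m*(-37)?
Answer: 7104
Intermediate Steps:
m = 16 (m = 6 + 10 = 16)
-12*m*(-37) = -12*16*(-37) = -192*(-37) = 7104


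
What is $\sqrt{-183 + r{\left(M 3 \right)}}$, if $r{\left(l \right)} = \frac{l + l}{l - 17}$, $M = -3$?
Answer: $\frac{i \sqrt{30810}}{13} \approx 13.502 i$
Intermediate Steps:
$r{\left(l \right)} = \frac{2 l}{-17 + l}$
$\sqrt{-183 + r{\left(M 3 \right)}} = \sqrt{-183 + \frac{2 \left(\left(-3\right) 3\right)}{-17 - 9}} = \sqrt{-183 + 2 \left(-9\right) \frac{1}{-17 - 9}} = \sqrt{-183 + 2 \left(-9\right) \frac{1}{-26}} = \sqrt{-183 + 2 \left(-9\right) \left(- \frac{1}{26}\right)} = \sqrt{-183 + \frac{9}{13}} = \sqrt{- \frac{2370}{13}} = \frac{i \sqrt{30810}}{13}$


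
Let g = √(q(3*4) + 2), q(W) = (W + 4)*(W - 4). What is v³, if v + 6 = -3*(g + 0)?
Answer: -21276 - 3834*√130 ≈ -64990.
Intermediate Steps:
q(W) = (-4 + W)*(4 + W) (q(W) = (4 + W)*(-4 + W) = (-4 + W)*(4 + W))
g = √130 (g = √((-16 + (3*4)²) + 2) = √((-16 + 12²) + 2) = √((-16 + 144) + 2) = √(128 + 2) = √130 ≈ 11.402)
v = -6 - 3*√130 (v = -6 - 3*(√130 + 0) = -6 - 3*√130 ≈ -40.205)
v³ = (-6 - 3*√130)³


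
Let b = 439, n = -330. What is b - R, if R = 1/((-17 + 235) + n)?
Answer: 49169/112 ≈ 439.01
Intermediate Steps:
R = -1/112 (R = 1/((-17 + 235) - 330) = 1/(218 - 330) = 1/(-112) = -1/112 ≈ -0.0089286)
b - R = 439 - 1*(-1/112) = 439 + 1/112 = 49169/112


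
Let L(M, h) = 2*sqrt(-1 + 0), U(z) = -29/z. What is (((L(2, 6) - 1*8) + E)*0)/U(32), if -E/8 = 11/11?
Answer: 0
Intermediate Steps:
E = -8 (E = -88/11 = -8*1 = -8)
L(M, h) = 2*I (L(M, h) = 2*sqrt(-1) = 2*I)
(((L(2, 6) - 1*8) + E)*0)/U(32) = (((2*I - 1*8) - 8)*0)/((-29/32)) = (((2*I - 8) - 8)*0)/((-29*1/32)) = (((-8 + 2*I) - 8)*0)/(-29/32) = ((-16 + 2*I)*0)*(-32/29) = 0*(-32/29) = 0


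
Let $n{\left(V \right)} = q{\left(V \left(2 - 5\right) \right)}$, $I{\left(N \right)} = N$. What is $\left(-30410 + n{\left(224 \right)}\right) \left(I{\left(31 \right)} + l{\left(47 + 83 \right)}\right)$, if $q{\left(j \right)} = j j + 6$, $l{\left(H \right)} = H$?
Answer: $67809980$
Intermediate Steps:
$q{\left(j \right)} = 6 + j^{2}$ ($q{\left(j \right)} = j^{2} + 6 = 6 + j^{2}$)
$n{\left(V \right)} = 6 + 9 V^{2}$ ($n{\left(V \right)} = 6 + \left(V \left(2 - 5\right)\right)^{2} = 6 + \left(V \left(-3\right)\right)^{2} = 6 + \left(- 3 V\right)^{2} = 6 + 9 V^{2}$)
$\left(-30410 + n{\left(224 \right)}\right) \left(I{\left(31 \right)} + l{\left(47 + 83 \right)}\right) = \left(-30410 + \left(6 + 9 \cdot 224^{2}\right)\right) \left(31 + \left(47 + 83\right)\right) = \left(-30410 + \left(6 + 9 \cdot 50176\right)\right) \left(31 + 130\right) = \left(-30410 + \left(6 + 451584\right)\right) 161 = \left(-30410 + 451590\right) 161 = 421180 \cdot 161 = 67809980$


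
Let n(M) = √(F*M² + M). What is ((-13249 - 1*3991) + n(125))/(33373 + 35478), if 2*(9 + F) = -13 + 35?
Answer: -17240/68851 + 5*√1255/68851 ≈ -0.24782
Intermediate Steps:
F = 2 (F = -9 + (-13 + 35)/2 = -9 + (½)*22 = -9 + 11 = 2)
n(M) = √(M + 2*M²) (n(M) = √(2*M² + M) = √(M + 2*M²))
((-13249 - 1*3991) + n(125))/(33373 + 35478) = ((-13249 - 1*3991) + √(125*(1 + 2*125)))/(33373 + 35478) = ((-13249 - 3991) + √(125*(1 + 250)))/68851 = (-17240 + √(125*251))*(1/68851) = (-17240 + √31375)*(1/68851) = (-17240 + 5*√1255)*(1/68851) = -17240/68851 + 5*√1255/68851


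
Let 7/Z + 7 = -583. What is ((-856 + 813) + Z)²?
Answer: 643992129/348100 ≈ 1850.0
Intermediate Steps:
Z = -7/590 (Z = 7/(-7 - 583) = 7/(-590) = 7*(-1/590) = -7/590 ≈ -0.011864)
((-856 + 813) + Z)² = ((-856 + 813) - 7/590)² = (-43 - 7/590)² = (-25377/590)² = 643992129/348100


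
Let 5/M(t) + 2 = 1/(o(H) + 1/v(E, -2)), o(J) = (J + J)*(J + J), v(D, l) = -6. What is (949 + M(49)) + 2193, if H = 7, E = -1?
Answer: 7358973/2344 ≈ 3139.5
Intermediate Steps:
o(J) = 4*J² (o(J) = (2*J)*(2*J) = 4*J²)
M(t) = -5875/2344 (M(t) = 5/(-2 + 1/(4*7² + 1/(-6))) = 5/(-2 + 1/(4*49 - ⅙)) = 5/(-2 + 1/(196 - ⅙)) = 5/(-2 + 1/(1175/6)) = 5/(-2 + 6/1175) = 5/(-2344/1175) = 5*(-1175/2344) = -5875/2344)
(949 + M(49)) + 2193 = (949 - 5875/2344) + 2193 = 2218581/2344 + 2193 = 7358973/2344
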